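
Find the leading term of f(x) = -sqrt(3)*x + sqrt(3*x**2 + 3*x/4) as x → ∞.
sqrt(3)/8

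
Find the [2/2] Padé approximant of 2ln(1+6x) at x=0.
12*x*(3*x + 1)/(6*x**2 + 6*x + 1)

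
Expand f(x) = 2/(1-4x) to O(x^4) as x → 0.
2 + 8*x + 32*x**2 + 128*x**3 + O(x**4)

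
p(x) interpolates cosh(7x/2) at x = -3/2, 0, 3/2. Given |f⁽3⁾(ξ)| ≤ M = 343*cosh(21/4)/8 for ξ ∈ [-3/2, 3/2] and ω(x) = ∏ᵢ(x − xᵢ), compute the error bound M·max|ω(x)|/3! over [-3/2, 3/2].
343*sqrt(3)*cosh(21/4)/64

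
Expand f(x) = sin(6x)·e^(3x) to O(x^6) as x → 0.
6*x + 18*x**2 - 9*x**3 - 81*x**4 - 1539*x**5/20 + O(x**6)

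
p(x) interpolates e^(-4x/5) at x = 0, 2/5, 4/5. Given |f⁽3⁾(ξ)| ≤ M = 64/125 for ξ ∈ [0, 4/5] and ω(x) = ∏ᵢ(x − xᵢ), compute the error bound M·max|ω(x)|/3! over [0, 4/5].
512*sqrt(3)/421875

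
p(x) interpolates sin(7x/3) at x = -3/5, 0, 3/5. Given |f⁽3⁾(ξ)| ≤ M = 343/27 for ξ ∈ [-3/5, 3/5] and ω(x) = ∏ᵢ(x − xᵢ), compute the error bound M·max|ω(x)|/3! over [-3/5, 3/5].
343*sqrt(3)/3375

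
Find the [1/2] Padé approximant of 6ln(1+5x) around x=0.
30*x/(-25*x**2/12 + 5*x/2 + 1)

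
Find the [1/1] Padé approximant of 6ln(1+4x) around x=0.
24*x/(2*x + 1)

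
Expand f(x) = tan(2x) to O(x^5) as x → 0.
2*x + 8*x**3/3 + O(x**5)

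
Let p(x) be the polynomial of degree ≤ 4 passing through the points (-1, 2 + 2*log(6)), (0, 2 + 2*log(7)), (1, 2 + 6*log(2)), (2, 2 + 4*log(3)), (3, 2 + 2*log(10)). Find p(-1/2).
2 + log(147*14**(3/16)*3**(27/64)*5**(59/64)/40)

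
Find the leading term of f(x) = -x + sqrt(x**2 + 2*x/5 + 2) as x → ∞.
1/5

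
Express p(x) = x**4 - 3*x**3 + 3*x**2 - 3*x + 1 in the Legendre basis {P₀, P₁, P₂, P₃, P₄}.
(11/5)P₀ + (-24/5)P₁ + (18/7)P₂ + (-6/5)P₃ + (8/35)P₄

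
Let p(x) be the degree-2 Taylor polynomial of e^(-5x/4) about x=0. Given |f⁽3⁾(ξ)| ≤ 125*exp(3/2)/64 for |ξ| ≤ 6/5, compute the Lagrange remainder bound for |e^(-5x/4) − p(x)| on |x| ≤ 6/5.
9*exp(3/2)/16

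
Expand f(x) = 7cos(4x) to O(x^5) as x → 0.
7 - 56*x**2 + 224*x**4/3 + O(x**5)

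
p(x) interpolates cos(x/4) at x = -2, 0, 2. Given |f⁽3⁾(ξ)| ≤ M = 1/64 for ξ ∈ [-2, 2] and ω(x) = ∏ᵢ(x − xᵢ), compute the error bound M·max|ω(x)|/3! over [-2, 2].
sqrt(3)/216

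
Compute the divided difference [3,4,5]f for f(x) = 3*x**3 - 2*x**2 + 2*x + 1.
34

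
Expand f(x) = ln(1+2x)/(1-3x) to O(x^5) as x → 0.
2*x + 4*x**2 + 44*x**3/3 + 40*x**4 + O(x**5)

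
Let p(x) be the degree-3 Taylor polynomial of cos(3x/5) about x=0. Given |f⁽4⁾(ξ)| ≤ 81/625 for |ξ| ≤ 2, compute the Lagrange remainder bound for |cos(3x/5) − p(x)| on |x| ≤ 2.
54/625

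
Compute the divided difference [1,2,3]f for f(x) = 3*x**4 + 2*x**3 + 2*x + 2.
87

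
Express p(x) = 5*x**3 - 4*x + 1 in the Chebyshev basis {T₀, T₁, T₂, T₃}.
T₀ + (-1/4)T₁ + (5/4)T₃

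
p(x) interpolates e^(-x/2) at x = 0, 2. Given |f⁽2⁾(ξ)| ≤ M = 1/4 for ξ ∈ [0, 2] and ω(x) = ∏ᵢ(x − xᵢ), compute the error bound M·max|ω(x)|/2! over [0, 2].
1/8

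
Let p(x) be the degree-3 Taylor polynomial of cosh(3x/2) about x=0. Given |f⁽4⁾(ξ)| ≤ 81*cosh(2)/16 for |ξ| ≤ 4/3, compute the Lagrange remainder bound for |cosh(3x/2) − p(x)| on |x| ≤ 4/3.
2*cosh(2)/3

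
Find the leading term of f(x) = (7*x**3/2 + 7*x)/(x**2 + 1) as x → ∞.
7*x/2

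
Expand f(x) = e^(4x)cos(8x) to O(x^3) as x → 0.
1 + 4*x - 24*x**2 + O(x**3)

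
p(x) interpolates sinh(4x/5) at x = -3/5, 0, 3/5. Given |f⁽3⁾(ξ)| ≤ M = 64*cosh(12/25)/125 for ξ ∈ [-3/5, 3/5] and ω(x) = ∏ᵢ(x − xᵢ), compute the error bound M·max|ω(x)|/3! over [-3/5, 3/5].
64*sqrt(3)*cosh(12/25)/15625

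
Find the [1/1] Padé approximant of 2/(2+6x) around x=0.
1/(3*x + 1)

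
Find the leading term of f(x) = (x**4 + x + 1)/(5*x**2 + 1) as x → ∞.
x**2/5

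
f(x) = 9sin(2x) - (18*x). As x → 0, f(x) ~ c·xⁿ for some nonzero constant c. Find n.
3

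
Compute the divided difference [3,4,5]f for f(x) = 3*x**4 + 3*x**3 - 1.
327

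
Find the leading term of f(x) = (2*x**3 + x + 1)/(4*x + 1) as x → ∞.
x**2/2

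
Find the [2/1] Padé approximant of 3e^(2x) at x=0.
(2*x**2 + 4*x + 3)/(1 - 2*x/3)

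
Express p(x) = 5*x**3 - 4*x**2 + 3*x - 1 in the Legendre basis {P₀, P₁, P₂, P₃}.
(-7/3)P₀ + (6)P₁ + (-8/3)P₂ + (2)P₃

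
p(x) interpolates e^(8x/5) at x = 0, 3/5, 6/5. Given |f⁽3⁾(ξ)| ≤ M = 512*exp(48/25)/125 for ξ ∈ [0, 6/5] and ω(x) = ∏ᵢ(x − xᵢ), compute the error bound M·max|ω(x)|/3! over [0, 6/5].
512*sqrt(3)*exp(48/25)/15625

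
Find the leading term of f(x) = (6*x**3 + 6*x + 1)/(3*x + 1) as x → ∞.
2*x**2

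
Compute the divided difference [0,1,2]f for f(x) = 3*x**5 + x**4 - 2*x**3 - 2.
46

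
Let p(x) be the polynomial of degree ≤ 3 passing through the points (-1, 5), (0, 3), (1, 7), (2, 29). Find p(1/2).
7/2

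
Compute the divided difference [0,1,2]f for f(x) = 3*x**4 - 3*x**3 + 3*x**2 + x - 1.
15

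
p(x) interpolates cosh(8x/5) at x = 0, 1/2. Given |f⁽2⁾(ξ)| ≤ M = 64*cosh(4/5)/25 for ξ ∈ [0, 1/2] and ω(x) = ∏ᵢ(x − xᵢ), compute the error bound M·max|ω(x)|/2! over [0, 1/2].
2*cosh(4/5)/25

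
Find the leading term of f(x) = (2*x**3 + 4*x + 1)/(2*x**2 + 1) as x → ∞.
x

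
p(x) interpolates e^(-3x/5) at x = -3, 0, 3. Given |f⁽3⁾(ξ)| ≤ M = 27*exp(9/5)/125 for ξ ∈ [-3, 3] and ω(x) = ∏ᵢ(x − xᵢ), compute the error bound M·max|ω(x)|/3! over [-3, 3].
27*sqrt(3)*exp(9/5)/125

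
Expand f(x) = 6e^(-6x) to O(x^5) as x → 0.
6 - 36*x + 108*x**2 - 216*x**3 + 324*x**4 + O(x**5)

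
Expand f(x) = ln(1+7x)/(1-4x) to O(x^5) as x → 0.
7*x + 7*x**2/2 + 385*x**3/3 - 1043*x**4/12 + O(x**5)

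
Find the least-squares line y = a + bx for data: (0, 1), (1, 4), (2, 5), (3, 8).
a = 6/5, b = 11/5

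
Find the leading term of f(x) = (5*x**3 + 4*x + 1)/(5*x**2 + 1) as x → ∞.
x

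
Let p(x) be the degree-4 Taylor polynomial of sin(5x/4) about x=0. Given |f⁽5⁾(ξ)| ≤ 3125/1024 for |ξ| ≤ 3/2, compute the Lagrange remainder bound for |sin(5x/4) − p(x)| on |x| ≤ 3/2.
50625/262144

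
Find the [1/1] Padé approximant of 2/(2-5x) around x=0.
1/(1 - 5*x/2)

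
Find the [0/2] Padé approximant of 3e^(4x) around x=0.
3/(8*x**2 - 4*x + 1)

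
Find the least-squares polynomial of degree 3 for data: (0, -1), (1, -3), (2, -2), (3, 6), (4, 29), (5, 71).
-65/63 + (-397/378)x + (-31/18)x² + (26/27)x³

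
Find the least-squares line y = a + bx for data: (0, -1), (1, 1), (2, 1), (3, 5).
a = -6/5, b = 9/5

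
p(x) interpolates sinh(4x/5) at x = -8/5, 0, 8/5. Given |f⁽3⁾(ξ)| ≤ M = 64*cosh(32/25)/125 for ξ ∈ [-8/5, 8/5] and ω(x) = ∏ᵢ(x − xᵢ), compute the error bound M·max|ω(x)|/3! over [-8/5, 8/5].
32768*sqrt(3)*cosh(32/25)/421875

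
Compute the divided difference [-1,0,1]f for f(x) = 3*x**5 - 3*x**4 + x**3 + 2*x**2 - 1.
-1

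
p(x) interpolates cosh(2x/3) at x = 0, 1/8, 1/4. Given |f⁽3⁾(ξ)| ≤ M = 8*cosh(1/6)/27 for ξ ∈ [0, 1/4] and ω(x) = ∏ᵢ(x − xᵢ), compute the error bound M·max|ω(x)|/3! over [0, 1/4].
sqrt(3)*cosh(1/6)/46656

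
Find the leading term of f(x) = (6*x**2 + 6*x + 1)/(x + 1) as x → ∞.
6*x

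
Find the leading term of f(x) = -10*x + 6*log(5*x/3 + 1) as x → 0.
-25*x**2/3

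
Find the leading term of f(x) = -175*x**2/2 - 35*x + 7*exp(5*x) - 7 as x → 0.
875*x**3/6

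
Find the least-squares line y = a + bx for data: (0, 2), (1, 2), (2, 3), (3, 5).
a = 3/2, b = 1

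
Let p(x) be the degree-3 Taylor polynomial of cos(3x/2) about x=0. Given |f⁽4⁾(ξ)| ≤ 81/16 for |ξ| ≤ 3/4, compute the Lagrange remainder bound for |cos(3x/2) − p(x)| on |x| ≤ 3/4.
2187/32768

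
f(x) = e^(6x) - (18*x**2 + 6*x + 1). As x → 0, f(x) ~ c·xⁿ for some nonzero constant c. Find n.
3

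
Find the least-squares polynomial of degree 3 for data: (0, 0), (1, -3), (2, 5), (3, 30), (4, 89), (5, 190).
-19/126 + (-299/108)x + (-347/252)x² + (103/54)x³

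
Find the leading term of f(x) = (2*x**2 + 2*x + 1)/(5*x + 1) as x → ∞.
2*x/5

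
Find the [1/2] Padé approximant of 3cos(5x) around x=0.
3/(25*x**2/2 + 1)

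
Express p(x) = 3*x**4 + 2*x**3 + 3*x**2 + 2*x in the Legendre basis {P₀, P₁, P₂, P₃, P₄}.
(8/5)P₀ + (16/5)P₁ + (26/7)P₂ + (4/5)P₃ + (24/35)P₄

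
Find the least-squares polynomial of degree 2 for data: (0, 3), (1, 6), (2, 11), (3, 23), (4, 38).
113/35 + (-11/70)x + (31/14)x²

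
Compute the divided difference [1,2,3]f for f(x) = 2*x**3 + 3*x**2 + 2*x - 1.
15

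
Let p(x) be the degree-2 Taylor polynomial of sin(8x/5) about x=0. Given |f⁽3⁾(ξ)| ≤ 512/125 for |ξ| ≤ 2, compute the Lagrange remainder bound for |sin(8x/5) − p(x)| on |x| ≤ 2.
2048/375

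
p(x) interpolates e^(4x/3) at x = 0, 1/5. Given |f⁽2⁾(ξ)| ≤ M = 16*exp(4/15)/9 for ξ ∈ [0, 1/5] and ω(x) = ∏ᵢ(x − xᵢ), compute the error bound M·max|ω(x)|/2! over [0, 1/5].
2*exp(4/15)/225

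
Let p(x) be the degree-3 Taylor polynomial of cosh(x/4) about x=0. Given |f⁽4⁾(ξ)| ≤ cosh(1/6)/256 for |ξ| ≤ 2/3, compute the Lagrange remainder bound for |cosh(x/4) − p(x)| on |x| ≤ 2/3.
cosh(1/6)/31104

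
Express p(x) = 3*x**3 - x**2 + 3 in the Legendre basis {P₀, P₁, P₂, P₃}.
(8/3)P₀ + (9/5)P₁ + (-2/3)P₂ + (6/5)P₃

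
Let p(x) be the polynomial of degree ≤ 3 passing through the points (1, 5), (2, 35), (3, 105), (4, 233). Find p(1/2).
-5/8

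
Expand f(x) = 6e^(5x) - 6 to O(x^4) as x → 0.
30*x + 75*x**2 + 125*x**3 + O(x**4)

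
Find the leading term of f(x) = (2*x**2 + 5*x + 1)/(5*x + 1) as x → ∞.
2*x/5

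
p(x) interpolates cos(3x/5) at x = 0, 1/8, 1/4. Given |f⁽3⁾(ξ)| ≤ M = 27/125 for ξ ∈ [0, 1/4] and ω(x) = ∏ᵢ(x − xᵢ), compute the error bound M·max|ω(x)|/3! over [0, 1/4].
sqrt(3)/64000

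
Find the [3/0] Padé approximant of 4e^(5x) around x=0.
250*x**3/3 + 50*x**2 + 20*x + 4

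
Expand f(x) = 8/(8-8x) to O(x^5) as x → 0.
1 + x + x**2 + x**3 + x**4 + O(x**5)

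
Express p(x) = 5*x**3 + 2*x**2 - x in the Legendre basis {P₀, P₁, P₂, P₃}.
(2/3)P₀ + (2)P₁ + (4/3)P₂ + (2)P₃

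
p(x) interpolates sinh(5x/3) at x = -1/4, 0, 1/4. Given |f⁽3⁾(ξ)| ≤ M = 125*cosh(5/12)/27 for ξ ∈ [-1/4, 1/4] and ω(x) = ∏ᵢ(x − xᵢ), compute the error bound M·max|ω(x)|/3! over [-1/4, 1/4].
125*sqrt(3)*cosh(5/12)/46656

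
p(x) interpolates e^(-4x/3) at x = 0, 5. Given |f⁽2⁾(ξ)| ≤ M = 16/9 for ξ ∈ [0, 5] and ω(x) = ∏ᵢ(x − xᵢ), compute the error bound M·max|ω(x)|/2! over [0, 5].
50/9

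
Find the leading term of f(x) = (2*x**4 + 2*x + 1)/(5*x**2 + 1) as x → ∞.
2*x**2/5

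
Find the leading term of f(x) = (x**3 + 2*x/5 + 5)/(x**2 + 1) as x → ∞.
x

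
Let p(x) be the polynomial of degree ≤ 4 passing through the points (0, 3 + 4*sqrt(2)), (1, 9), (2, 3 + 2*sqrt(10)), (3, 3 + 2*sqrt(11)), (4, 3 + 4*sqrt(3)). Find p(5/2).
-5*sqrt(3)/32 + 3*sqrt(2)/32 + 33/16 + 15*sqrt(11)/16 + 45*sqrt(10)/32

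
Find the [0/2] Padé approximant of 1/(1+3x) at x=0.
1/(3*x + 1)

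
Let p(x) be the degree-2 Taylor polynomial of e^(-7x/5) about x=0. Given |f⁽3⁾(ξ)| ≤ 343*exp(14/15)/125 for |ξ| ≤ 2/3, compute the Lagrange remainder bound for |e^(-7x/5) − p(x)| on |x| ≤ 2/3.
1372*exp(14/15)/10125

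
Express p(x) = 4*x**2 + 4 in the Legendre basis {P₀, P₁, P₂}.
(16/3)P₀ + (8/3)P₂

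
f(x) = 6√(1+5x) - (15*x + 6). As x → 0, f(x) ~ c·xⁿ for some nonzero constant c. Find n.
2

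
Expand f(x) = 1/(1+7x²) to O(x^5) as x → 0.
1 - 7*x**2 + 49*x**4 + O(x**5)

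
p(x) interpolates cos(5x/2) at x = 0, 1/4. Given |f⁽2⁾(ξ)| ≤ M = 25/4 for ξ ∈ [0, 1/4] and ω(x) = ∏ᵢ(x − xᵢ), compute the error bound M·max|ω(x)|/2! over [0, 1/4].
25/512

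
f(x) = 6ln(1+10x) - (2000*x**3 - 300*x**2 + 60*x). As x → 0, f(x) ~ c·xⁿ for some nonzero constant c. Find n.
4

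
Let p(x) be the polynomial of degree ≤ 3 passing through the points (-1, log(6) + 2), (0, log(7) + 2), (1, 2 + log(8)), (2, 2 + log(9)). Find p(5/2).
2 + log(567*2**(1/8)*3**(1/16)*7**(5/16)/128)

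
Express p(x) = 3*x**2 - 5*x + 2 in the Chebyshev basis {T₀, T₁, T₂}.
(7/2)T₀ + (-5)T₁ + (3/2)T₂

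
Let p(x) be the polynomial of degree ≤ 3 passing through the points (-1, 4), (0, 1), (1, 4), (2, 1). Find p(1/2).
5/2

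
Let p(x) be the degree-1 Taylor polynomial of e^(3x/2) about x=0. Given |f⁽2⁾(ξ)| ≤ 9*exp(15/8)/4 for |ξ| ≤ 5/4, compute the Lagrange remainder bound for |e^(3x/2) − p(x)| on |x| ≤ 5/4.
225*exp(15/8)/128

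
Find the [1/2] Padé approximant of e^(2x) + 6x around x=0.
(722*x/93 + 1)/(-10*x**2/93 - 22*x/93 + 1)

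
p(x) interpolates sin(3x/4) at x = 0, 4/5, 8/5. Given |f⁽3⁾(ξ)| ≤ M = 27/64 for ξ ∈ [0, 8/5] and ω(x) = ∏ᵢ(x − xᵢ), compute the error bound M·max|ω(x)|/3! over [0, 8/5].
sqrt(3)/125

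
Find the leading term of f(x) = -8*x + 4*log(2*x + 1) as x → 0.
-8*x**2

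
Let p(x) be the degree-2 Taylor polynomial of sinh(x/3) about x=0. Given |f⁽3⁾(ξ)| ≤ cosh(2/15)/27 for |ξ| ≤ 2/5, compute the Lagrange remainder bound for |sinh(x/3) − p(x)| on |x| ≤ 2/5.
4*cosh(2/15)/10125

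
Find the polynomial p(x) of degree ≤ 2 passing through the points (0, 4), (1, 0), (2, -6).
-x**2 - 3*x + 4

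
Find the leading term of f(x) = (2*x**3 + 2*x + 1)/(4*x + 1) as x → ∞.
x**2/2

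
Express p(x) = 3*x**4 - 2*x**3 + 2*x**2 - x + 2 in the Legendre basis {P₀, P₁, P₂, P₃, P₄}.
(49/15)P₀ + (-11/5)P₁ + (64/21)P₂ + (-4/5)P₃ + (24/35)P₄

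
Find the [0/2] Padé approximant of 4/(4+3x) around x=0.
1/(3*x/4 + 1)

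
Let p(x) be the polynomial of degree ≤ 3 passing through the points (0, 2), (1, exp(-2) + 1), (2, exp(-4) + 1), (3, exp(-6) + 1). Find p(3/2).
(-1 + 9*exp(2) + 9*exp(4) + 15*exp(6))*exp(-6)/16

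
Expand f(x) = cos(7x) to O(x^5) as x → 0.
1 - 49*x**2/2 + 2401*x**4/24 + O(x**5)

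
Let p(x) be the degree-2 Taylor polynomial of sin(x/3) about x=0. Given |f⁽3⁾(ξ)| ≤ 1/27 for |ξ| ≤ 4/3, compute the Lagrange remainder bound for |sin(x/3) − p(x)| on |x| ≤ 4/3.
32/2187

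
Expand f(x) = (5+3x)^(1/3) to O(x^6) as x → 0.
5**(1/3) + 5**(1/3)*x/5 - 5**(1/3)*x**2/25 + 5**(1/3)*x**3/75 - 2*5**(1/3)*x**4/375 + 22*5**(1/3)*x**5/9375 + O(x**6)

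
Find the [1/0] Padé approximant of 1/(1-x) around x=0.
x + 1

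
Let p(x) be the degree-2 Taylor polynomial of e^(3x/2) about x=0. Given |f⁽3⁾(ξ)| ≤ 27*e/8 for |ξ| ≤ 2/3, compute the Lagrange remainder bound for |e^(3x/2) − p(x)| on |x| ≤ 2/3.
e/6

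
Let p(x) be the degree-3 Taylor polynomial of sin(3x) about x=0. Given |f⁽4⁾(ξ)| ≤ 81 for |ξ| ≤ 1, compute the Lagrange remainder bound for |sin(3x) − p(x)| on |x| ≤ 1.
27/8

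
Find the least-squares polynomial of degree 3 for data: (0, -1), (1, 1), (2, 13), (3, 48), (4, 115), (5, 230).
-67/63 + (457/378)x + (-265/252)x² + (217/108)x³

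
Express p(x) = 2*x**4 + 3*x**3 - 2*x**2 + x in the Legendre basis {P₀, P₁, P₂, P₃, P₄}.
(-4/15)P₀ + (14/5)P₁ + (-4/21)P₂ + (6/5)P₃ + (16/35)P₄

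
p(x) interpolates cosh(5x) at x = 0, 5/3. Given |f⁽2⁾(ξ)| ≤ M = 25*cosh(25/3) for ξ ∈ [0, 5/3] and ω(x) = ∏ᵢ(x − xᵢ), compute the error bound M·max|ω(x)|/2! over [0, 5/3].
625*cosh(25/3)/72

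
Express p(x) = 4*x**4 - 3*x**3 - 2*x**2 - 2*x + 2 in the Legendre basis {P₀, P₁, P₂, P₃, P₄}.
(32/15)P₀ + (-19/5)P₁ + (20/21)P₂ + (-6/5)P₃ + (32/35)P₄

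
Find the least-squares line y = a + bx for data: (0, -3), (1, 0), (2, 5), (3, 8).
a = -16/5, b = 19/5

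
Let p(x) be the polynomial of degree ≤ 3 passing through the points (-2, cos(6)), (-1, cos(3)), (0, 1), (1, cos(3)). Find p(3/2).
7*cos(3)/2 - 35/16 - 5*cos(6)/16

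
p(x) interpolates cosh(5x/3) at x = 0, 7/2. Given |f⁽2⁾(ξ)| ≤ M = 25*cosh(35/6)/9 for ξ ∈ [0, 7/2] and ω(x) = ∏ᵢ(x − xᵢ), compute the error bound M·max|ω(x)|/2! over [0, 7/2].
1225*cosh(35/6)/288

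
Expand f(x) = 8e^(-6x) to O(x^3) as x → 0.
8 - 48*x + 144*x**2 + O(x**3)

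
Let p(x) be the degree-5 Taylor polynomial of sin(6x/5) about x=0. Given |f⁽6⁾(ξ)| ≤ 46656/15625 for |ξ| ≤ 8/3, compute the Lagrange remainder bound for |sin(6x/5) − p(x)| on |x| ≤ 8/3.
1048576/703125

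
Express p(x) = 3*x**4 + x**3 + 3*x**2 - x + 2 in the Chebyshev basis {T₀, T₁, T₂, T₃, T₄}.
(37/8)T₀ + (-1/4)T₁ + (3)T₂ + (1/4)T₃ + (3/8)T₄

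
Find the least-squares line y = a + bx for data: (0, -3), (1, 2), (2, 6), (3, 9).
a = -5/2, b = 4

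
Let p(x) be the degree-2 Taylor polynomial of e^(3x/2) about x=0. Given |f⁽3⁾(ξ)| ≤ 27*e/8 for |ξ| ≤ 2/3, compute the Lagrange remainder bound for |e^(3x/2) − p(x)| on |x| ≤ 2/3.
e/6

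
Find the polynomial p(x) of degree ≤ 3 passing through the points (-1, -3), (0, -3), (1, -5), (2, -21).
-2*x**3 - x**2 + x - 3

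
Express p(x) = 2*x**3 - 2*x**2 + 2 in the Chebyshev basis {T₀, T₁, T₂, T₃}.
T₀ + (3/2)T₁ - T₂ + (1/2)T₃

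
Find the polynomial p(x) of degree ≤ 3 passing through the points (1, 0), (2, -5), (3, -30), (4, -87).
-2*x**3 + 2*x**2 + 3*x - 3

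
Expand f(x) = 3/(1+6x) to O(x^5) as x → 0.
3 - 18*x + 108*x**2 - 648*x**3 + 3888*x**4 + O(x**5)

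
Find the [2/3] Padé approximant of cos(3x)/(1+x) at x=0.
(1 - 15*x**2/4)/(3*x**3/4 + 3*x**2/4 + x + 1)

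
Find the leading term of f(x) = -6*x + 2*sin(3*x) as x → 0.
-9*x**3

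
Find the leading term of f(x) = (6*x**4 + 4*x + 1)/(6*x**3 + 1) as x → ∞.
x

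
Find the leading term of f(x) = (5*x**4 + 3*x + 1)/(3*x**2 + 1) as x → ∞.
5*x**2/3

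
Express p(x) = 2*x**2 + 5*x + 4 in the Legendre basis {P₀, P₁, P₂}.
(14/3)P₀ + (5)P₁ + (4/3)P₂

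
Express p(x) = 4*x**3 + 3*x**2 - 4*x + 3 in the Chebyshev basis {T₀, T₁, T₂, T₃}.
(9/2)T₀ - T₁ + (3/2)T₂ + T₃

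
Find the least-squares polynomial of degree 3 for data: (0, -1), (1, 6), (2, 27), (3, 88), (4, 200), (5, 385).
-95/126 + (341/108)x + (-97/252)x² + (82/27)x³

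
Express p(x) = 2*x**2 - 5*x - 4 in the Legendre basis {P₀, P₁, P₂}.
(-10/3)P₀ + (-5)P₁ + (4/3)P₂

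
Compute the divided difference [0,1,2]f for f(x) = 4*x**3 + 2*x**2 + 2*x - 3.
14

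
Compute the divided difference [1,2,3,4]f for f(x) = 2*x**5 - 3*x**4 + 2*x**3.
102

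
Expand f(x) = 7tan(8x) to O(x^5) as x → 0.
56*x + 3584*x**3/3 + O(x**5)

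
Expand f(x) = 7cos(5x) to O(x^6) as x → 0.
7 - 175*x**2/2 + 4375*x**4/24 + O(x**6)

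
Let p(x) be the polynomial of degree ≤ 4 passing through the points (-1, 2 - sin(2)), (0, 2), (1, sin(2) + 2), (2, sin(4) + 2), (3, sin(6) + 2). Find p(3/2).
15*sin(4)/32 - 5*sin(6)/128 + 87*sin(2)/128 + 2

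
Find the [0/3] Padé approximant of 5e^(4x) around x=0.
5/(-32*x**3/3 + 8*x**2 - 4*x + 1)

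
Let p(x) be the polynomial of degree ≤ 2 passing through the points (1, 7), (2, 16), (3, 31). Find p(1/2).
19/4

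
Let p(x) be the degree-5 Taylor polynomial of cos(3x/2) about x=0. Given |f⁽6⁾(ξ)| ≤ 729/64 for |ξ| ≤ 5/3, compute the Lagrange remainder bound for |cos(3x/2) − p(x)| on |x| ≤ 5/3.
3125/9216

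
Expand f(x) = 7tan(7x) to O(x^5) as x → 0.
49*x + 2401*x**3/3 + O(x**5)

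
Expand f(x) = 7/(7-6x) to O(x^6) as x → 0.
1 + 6*x/7 + 36*x**2/49 + 216*x**3/343 + 1296*x**4/2401 + 7776*x**5/16807 + O(x**6)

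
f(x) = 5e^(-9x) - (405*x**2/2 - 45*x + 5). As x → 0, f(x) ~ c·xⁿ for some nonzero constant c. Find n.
3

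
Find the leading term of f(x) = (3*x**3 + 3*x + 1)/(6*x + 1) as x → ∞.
x**2/2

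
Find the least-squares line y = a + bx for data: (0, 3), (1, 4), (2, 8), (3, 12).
a = 21/10, b = 31/10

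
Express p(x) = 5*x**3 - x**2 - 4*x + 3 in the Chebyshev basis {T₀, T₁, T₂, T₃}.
(5/2)T₀ + (-1/4)T₁ + (-1/2)T₂ + (5/4)T₃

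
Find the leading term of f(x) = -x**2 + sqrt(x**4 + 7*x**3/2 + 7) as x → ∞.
7*x/4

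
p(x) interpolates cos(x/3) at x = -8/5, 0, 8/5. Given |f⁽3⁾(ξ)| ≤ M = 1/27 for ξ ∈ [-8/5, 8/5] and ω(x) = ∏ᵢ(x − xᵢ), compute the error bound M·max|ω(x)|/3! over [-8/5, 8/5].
512*sqrt(3)/91125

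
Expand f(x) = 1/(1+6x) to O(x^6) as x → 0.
1 - 6*x + 36*x**2 - 216*x**3 + 1296*x**4 - 7776*x**5 + O(x**6)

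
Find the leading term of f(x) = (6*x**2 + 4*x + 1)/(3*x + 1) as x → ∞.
2*x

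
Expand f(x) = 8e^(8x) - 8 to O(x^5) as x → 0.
64*x + 256*x**2 + 2048*x**3/3 + 4096*x**4/3 + O(x**5)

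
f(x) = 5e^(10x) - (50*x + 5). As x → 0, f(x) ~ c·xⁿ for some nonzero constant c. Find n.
2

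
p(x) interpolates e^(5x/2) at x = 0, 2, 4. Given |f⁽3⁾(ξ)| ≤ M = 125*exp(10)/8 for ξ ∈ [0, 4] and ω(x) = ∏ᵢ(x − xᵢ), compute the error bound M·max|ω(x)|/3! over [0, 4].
125*sqrt(3)*exp(10)/27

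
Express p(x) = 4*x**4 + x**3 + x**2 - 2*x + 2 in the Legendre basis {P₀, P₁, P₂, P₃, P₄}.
(47/15)P₀ + (-7/5)P₁ + (62/21)P₂ + (2/5)P₃ + (32/35)P₄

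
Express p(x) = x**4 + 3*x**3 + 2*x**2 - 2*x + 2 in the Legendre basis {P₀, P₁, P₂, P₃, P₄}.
(43/15)P₀ + (-1/5)P₁ + (40/21)P₂ + (6/5)P₃ + (8/35)P₄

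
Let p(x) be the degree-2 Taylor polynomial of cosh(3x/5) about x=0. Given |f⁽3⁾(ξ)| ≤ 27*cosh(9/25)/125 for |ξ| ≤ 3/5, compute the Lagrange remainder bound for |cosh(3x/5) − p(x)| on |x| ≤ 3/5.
243*cosh(9/25)/31250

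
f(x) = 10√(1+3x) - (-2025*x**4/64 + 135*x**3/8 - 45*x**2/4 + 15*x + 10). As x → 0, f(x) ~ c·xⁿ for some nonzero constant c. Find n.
5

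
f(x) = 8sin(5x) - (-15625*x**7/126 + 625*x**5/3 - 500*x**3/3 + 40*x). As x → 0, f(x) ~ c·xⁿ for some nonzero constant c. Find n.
9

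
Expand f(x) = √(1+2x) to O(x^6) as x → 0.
1 + x - x**2/2 + x**3/2 - 5*x**4/8 + 7*x**5/8 + O(x**6)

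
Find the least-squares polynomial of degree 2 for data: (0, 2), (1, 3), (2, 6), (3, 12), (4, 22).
11/5 + (-11/10)x + (3/2)x²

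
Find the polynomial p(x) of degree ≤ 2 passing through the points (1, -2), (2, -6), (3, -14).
-2*x**2 + 2*x - 2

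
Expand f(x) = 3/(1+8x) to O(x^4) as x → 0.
3 - 24*x + 192*x**2 - 1536*x**3 + O(x**4)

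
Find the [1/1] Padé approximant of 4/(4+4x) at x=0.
1/(x + 1)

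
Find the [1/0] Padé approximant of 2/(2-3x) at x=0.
3*x/2 + 1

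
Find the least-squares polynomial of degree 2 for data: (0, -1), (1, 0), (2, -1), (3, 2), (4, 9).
-11/35 + (-83/35)x + (8/7)x²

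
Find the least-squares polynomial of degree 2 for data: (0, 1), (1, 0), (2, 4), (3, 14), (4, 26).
27/35 + (-96/35)x + (16/7)x²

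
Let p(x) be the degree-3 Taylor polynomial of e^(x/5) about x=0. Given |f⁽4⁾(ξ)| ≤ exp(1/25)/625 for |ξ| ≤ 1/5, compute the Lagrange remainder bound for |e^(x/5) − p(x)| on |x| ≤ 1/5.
exp(1/25)/9375000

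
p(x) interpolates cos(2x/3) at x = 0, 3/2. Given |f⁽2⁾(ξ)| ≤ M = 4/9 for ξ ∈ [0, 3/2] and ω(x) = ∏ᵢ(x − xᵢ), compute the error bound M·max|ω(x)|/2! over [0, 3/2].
1/8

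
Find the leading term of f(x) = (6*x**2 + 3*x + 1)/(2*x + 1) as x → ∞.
3*x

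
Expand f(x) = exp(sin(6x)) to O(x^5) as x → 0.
1 + 6*x + 18*x**2 - 162*x**4 + O(x**5)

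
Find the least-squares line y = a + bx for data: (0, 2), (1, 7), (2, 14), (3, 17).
a = 11/5, b = 26/5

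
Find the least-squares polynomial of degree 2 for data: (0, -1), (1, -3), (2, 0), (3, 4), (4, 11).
-9/7 + (-163/70)x + (19/14)x²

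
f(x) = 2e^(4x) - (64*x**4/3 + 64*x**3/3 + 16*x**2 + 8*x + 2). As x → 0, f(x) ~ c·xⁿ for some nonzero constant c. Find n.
5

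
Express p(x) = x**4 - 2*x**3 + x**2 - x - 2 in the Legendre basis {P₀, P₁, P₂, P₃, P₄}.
(-22/15)P₀ + (-11/5)P₁ + (26/21)P₂ + (-4/5)P₃ + (8/35)P₄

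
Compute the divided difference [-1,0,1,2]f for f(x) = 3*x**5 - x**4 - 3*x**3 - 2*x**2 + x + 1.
10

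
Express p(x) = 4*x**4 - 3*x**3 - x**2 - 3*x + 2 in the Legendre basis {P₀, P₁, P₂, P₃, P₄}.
(37/15)P₀ + (-24/5)P₁ + (34/21)P₂ + (-6/5)P₃ + (32/35)P₄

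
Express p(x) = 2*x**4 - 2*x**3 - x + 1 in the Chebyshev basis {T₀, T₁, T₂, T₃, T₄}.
(7/4)T₀ + (-5/2)T₁ + T₂ + (-1/2)T₃ + (1/4)T₄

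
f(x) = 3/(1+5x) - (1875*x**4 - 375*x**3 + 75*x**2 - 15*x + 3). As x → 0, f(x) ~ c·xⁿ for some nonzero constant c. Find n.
5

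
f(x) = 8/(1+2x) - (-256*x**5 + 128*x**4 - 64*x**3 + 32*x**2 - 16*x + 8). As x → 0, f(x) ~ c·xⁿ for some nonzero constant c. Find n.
6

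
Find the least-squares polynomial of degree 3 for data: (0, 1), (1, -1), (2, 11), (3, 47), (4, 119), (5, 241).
6/7 + (-53/14)x + (5/14)x² + (2)x³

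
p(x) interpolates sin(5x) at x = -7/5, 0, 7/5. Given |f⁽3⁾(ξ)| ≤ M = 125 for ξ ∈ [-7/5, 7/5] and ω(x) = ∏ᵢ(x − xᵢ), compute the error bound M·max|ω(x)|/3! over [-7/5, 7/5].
343*sqrt(3)/27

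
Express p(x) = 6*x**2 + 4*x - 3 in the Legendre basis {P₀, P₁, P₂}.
-P₀ + (4)P₁ + (4)P₂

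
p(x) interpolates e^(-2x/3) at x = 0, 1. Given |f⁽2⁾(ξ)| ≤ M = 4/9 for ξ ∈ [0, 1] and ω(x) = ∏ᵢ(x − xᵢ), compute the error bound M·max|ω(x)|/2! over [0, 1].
1/18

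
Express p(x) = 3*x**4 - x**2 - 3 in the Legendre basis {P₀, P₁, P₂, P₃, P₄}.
(-41/15)P₀ + (22/21)P₂ + (24/35)P₄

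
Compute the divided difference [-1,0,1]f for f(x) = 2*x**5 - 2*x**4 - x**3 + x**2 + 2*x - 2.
-1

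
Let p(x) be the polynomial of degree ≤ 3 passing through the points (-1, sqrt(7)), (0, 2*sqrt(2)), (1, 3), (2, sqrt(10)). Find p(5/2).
-105/16 - 5*sqrt(7)/16 + 21*sqrt(2)/8 + 35*sqrt(10)/16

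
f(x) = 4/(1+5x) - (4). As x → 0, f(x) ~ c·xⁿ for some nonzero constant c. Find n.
1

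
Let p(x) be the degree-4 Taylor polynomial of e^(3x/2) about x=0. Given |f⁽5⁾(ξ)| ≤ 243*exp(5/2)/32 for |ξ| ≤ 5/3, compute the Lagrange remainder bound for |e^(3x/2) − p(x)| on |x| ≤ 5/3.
625*exp(5/2)/768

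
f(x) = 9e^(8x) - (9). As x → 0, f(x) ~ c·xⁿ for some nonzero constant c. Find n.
1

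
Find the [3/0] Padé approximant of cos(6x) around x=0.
1 - 18*x**2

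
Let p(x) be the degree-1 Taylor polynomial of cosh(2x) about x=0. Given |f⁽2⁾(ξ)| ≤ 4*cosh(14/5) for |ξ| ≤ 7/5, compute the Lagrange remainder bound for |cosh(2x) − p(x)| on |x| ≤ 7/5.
98*cosh(14/5)/25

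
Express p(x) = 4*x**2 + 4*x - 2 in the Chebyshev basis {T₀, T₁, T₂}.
(4)T₁ + (2)T₂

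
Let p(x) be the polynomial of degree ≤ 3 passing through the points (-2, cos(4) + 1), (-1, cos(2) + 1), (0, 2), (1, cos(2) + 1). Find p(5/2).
-173/16 + 15*cos(2) - 35*cos(4)/16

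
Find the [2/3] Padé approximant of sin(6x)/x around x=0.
(6 - 126*x**2/5)/(9*x**2/5 + 1)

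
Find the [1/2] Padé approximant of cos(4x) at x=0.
1/(8*x**2 + 1)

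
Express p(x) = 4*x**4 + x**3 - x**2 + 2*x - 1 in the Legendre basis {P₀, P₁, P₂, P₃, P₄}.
(-8/15)P₀ + (13/5)P₁ + (34/21)P₂ + (2/5)P₃ + (32/35)P₄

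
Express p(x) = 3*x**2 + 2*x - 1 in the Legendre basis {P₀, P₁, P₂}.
(2)P₁ + (2)P₂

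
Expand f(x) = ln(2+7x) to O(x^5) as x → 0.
log(2) + 7*x/2 - 49*x**2/8 + 343*x**3/24 - 2401*x**4/64 + O(x**5)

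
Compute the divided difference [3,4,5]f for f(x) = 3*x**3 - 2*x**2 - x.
34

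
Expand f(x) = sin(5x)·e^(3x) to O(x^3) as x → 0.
5*x + 15*x**2 + O(x**3)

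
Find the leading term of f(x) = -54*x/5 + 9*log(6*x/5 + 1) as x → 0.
-162*x**2/25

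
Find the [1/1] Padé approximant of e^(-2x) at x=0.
(1 - x)/(x + 1)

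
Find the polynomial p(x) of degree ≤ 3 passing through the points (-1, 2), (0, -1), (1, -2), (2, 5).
x**3 + x**2 - 3*x - 1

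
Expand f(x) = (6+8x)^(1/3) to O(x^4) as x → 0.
6**(1/3) + 4*6**(1/3)*x/9 - 16*6**(1/3)*x**2/81 + 320*6**(1/3)*x**3/2187 + O(x**4)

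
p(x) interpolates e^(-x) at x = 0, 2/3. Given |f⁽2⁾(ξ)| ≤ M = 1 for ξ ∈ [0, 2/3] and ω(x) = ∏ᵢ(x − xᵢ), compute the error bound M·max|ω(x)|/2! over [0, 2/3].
1/18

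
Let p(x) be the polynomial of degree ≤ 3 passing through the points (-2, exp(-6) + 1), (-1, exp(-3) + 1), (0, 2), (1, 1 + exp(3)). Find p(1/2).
(-5*exp(3) + 1 + (31 + 5*exp(3))*exp(6))*exp(-6)/16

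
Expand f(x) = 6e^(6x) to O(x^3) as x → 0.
6 + 36*x + 108*x**2 + O(x**3)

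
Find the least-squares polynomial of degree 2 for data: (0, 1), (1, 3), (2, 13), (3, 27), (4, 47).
5/7 + (6/35)x + (20/7)x²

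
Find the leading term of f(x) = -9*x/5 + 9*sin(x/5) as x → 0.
-3*x**3/250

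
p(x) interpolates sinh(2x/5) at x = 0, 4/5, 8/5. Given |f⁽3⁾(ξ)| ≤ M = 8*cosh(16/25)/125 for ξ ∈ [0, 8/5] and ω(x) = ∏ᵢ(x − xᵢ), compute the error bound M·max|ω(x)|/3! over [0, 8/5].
512*sqrt(3)*cosh(16/25)/421875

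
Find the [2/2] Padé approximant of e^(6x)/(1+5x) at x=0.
(78*x**2/11 + 43*x/11 + 1)/(-97*x**2/11 + 32*x/11 + 1)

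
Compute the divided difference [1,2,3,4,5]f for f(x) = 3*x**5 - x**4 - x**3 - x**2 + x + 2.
44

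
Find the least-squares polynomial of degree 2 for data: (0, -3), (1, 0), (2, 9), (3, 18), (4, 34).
-108/35 + (62/35)x + (13/7)x²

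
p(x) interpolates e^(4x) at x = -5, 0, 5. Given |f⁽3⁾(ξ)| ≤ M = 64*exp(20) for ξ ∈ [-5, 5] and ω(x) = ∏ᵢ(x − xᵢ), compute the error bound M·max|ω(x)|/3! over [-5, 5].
8000*sqrt(3)*exp(20)/27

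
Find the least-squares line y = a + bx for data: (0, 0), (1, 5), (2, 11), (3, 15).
a = 1/10, b = 51/10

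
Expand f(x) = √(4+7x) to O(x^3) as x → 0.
2 + 7*x/4 - 49*x**2/64 + O(x**3)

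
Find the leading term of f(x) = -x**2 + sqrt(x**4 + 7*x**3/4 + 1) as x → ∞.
7*x/8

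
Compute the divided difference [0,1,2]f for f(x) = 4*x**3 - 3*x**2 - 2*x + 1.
9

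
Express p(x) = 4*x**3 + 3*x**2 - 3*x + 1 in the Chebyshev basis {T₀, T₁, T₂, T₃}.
(5/2)T₀ + (3/2)T₂ + T₃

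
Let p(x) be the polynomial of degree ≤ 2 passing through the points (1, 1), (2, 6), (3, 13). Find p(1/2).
-3/4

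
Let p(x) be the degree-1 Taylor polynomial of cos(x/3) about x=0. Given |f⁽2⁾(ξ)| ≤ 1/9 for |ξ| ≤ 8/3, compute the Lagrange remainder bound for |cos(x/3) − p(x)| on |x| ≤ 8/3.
32/81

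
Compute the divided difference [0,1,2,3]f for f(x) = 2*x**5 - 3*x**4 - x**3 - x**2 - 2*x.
31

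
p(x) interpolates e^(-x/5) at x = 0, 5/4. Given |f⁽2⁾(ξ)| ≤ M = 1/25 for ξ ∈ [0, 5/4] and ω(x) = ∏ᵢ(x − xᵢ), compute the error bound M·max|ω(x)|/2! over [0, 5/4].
1/128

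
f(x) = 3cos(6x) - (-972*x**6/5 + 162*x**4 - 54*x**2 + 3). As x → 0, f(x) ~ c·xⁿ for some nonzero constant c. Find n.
8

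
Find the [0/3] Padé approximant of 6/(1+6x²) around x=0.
6/(6*x**2 + 1)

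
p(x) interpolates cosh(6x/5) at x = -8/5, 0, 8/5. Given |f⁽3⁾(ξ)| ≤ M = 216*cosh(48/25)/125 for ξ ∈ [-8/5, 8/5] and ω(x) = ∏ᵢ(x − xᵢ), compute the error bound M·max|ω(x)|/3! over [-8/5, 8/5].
4096*sqrt(3)*cosh(48/25)/15625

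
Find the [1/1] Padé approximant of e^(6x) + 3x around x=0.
(7*x + 1)/(1 - 2*x)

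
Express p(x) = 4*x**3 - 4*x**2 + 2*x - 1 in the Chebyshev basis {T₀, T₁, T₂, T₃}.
(-3)T₀ + (5)T₁ + (-2)T₂ + T₃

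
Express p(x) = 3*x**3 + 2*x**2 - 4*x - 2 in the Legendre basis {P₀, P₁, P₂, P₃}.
(-4/3)P₀ + (-11/5)P₁ + (4/3)P₂ + (6/5)P₃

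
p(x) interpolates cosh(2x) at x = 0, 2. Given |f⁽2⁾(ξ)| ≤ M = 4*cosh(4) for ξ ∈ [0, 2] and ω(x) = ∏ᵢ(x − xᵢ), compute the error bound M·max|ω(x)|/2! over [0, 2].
2*cosh(4)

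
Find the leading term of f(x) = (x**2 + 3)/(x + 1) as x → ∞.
x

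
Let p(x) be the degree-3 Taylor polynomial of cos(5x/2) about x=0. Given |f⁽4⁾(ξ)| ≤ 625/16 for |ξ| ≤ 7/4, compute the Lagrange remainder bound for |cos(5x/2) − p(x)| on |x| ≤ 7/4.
1500625/98304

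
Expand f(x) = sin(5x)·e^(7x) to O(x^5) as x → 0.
5*x + 35*x**2 + 305*x**3/3 + 140*x**4 + O(x**5)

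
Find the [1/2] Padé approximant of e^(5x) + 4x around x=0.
(3149*x/411 + 1)/(-125*x**2/274 - 550*x/411 + 1)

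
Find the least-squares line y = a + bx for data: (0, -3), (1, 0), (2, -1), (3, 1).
a = -12/5, b = 11/10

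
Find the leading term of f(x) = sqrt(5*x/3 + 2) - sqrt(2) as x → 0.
5*sqrt(2)*x/12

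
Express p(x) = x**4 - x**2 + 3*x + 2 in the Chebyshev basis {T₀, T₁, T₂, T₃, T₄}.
(15/8)T₀ + (3)T₁ + (1/8)T₄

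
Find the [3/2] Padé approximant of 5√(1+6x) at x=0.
(135*x**3/4 + 405*x**2/4 + 45*x + 5)/(27*x**2/4 + 6*x + 1)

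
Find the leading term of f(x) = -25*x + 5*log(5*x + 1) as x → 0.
-125*x**2/2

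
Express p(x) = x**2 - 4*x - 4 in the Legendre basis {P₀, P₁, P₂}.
(-11/3)P₀ + (-4)P₁ + (2/3)P₂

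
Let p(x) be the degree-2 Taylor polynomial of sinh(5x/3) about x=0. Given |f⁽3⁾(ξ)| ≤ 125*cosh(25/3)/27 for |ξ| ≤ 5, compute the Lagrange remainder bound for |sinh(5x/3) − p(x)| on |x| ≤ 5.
15625*cosh(25/3)/162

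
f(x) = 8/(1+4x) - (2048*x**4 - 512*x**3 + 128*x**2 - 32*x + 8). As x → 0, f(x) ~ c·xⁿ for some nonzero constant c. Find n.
5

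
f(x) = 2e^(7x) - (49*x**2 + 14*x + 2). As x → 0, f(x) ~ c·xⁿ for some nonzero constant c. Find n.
3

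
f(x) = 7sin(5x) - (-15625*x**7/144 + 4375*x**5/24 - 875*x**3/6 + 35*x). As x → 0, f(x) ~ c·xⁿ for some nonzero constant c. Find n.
9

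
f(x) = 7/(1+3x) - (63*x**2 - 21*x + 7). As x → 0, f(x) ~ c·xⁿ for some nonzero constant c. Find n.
3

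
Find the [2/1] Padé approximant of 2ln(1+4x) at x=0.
8*x*(2*x + 3)/(3*(8*x/3 + 1))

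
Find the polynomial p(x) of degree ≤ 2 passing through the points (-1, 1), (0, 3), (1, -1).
-3*x**2 - x + 3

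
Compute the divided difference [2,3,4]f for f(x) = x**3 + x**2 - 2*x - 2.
10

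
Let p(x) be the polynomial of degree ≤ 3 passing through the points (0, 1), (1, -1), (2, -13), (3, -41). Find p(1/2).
7/8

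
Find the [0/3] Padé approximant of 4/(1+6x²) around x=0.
4/(6*x**2 + 1)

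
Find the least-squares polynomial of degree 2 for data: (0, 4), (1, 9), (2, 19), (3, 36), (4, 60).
148/35 + (73/70)x + (45/14)x²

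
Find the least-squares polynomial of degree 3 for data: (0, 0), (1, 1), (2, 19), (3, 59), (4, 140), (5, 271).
-5/21 + (-38/63)x + (29/42)x² + (37/18)x³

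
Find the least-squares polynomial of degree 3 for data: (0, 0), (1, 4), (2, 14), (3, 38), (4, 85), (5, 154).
5/18 + (733/756)x + (64/63)x² + (107/108)x³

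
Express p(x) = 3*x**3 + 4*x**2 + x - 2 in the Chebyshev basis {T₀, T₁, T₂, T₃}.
(13/4)T₁ + (2)T₂ + (3/4)T₃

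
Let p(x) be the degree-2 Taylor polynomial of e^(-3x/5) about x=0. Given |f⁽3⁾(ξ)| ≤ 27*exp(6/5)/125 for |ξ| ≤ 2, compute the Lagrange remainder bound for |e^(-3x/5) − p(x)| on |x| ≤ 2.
36*exp(6/5)/125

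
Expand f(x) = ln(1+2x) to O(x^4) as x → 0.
2*x - 2*x**2 + 8*x**3/3 + O(x**4)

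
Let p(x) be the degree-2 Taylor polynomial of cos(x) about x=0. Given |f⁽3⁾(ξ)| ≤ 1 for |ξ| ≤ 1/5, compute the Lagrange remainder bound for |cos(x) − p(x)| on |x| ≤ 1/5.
1/750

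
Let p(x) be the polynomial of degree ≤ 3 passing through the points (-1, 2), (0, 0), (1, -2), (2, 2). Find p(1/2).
-11/8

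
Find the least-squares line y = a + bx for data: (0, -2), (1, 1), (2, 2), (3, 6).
a = -2, b = 5/2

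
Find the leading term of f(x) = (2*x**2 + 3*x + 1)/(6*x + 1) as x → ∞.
x/3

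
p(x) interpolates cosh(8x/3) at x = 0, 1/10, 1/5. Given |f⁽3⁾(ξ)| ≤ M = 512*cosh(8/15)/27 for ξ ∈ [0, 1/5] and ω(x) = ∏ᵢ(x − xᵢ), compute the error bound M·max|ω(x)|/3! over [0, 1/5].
64*sqrt(3)*cosh(8/15)/91125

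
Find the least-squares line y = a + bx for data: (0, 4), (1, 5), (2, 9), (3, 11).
a = 7/2, b = 5/2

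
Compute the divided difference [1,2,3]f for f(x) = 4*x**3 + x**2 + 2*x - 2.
25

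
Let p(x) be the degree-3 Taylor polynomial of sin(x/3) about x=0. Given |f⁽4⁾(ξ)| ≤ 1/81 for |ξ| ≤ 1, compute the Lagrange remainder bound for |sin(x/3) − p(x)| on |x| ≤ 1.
1/1944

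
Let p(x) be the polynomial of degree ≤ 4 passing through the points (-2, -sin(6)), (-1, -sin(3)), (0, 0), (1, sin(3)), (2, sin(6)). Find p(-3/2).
-7*sin(3)/8 - 5*sin(6)/16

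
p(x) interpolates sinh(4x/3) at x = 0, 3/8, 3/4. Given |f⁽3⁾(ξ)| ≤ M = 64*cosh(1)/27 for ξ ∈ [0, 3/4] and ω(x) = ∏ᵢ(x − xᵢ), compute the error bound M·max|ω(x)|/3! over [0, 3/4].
sqrt(3)*cosh(1)/216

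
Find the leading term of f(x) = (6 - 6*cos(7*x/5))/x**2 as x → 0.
147/25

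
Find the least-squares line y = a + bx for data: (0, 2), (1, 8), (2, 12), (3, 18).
a = 11/5, b = 26/5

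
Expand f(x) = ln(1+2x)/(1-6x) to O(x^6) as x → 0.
2*x + 10*x**2 + 188*x**3/3 + 372*x**4 + 11192*x**5/5 + O(x**6)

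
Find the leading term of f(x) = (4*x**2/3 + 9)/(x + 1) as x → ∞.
4*x/3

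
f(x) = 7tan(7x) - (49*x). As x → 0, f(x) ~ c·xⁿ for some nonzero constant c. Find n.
3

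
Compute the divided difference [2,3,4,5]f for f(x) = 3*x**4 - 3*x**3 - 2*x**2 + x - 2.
39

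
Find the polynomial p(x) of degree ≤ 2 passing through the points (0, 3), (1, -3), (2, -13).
-2*x**2 - 4*x + 3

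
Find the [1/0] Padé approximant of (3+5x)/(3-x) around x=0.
2*x + 1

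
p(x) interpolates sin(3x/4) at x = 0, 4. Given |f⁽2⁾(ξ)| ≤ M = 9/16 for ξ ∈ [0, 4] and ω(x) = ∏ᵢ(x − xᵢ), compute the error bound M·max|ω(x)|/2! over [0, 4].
9/8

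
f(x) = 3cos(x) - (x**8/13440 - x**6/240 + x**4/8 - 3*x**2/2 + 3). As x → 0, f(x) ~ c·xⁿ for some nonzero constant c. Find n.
10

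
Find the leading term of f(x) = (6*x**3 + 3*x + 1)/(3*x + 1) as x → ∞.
2*x**2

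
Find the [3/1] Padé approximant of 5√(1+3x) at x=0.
(-135*x**3/64 + 135*x**2/16 + 135*x/8 + 5)/(15*x/8 + 1)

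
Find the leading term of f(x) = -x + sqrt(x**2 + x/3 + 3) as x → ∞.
1/6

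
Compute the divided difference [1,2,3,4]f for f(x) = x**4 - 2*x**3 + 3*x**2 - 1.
8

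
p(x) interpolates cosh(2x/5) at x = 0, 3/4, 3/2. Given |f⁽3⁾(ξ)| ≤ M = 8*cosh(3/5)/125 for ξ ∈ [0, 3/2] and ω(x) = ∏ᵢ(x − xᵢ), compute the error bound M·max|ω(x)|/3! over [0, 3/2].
sqrt(3)*cosh(3/5)/1000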